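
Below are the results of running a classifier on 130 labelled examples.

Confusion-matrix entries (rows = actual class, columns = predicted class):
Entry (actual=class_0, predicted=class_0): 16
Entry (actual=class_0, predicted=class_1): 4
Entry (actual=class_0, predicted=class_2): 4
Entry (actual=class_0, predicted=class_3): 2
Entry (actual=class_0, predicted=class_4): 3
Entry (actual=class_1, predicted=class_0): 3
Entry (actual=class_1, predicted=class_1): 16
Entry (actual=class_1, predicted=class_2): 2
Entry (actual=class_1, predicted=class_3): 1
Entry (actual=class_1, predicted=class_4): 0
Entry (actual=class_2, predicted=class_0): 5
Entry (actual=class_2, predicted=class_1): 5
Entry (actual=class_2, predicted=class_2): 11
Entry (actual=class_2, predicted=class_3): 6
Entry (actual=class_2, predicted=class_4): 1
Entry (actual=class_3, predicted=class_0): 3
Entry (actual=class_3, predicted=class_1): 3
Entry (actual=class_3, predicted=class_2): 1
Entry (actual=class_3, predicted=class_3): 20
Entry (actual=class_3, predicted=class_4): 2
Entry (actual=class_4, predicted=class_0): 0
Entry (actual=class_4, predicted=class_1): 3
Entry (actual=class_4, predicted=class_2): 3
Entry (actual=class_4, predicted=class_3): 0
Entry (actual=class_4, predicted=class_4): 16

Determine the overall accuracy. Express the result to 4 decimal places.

0.6077

Accuracy = trace / total = (16+16+11+20+16=79) / 130 = 79/130 = 0.6077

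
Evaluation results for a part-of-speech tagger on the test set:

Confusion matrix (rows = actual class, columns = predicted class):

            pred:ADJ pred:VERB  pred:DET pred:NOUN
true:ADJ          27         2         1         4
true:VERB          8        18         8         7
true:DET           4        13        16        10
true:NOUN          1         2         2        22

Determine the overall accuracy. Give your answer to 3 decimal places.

Accuracy = trace / total = (27+18+16+22=83) / 145 = 83/145 = 0.572

0.572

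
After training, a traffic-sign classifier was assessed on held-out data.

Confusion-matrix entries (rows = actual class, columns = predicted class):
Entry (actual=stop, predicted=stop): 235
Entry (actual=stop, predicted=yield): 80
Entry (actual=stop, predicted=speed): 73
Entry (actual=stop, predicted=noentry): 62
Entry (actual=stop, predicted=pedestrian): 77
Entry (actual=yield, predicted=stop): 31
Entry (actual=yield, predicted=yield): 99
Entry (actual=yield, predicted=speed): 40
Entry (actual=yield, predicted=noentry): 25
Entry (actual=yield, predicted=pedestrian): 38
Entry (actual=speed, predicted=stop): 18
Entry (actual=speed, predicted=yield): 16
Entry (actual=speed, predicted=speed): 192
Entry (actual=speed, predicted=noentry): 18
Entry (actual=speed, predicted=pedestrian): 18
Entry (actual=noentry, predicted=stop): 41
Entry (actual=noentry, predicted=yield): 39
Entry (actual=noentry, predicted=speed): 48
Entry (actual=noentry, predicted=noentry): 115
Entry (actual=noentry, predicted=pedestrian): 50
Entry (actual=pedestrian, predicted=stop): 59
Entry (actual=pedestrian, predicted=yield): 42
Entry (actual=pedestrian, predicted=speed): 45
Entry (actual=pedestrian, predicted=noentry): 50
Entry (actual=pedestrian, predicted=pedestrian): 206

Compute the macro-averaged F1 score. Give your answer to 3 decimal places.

0.483

Per-class F1 score (2·TP/(2·TP+FP+FN)):
  stop: TP=235, FP=31+18+41+59=149, FN=80+73+62+77=292 → 470/911 = 0.5159
  yield: TP=99, FP=80+16+39+42=177, FN=31+40+25+38=134 → 198/509 = 0.3890
  speed: TP=192, FP=73+40+48+45=206, FN=18+16+18+18=70 → 384/660 = 0.5818
  noentry: TP=115, FP=62+25+18+50=155, FN=41+39+48+50=178 → 230/563 = 0.4085
  pedestrian: TP=206, FP=77+38+18+50=183, FN=59+42+45+50=196 → 412/791 = 0.5209
Macro-F1 score = mean = (0.5159 + 0.3890 + 0.5818 + 0.4085 + 0.5209) / 5 = 0.483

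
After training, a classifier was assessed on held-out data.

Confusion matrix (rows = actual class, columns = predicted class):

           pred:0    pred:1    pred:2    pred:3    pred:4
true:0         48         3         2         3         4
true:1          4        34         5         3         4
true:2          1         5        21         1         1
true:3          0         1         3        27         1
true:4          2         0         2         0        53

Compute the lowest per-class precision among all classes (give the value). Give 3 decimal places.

0.636

Per-class precision (TP/(TP+FP)):
  0: TP=48, FP=4+1+0+2=7 → 48/55 = 0.8727
  1: TP=34, FP=3+5+1+0=9 → 34/43 = 0.7907
  2: TP=21, FP=2+5+3+2=12 → 21/33 = 0.6364
  3: TP=27, FP=3+3+1+0=7 → 27/34 = 0.7941
  4: TP=53, FP=4+4+1+1=10 → 53/63 = 0.8413
Lowest is class '2' with precision = 0.636.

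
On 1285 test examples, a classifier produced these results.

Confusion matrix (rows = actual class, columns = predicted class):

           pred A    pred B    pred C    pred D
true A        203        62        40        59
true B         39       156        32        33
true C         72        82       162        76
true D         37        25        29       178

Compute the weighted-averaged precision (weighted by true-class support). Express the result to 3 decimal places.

Per-class precision (TP/(TP+FP)):
  A: TP=203, FP=39+72+37=148 → 203/351 = 0.5783
  B: TP=156, FP=62+82+25=169 → 156/325 = 0.4800
  C: TP=162, FP=40+32+29=101 → 162/263 = 0.6160
  D: TP=178, FP=59+33+76=168 → 178/346 = 0.5145
Weighted-precision = Σ (supportᵢ/N)·precisionᵢ with N=1285: (364/1285)·0.5783 + (260/1285)·0.4800 + (392/1285)·0.6160 + (269/1285)·0.5145 = 0.557

0.557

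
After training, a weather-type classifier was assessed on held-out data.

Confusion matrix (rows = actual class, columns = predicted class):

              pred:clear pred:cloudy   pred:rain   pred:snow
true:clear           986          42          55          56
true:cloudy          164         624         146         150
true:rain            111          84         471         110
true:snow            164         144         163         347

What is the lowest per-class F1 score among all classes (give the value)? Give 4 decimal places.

0.4686

Per-class F1 score (2·TP/(2·TP+FP+FN)):
  clear: TP=986, FP=164+111+164=439, FN=42+55+56=153 → 1972/2564 = 0.76911
  cloudy: TP=624, FP=42+84+144=270, FN=164+146+150=460 → 1248/1978 = 0.63094
  rain: TP=471, FP=55+146+163=364, FN=111+84+110=305 → 942/1611 = 0.58473
  snow: TP=347, FP=56+150+110=316, FN=164+144+163=471 → 694/1481 = 0.46860
Lowest is class 'snow' with F1 score = 0.4686.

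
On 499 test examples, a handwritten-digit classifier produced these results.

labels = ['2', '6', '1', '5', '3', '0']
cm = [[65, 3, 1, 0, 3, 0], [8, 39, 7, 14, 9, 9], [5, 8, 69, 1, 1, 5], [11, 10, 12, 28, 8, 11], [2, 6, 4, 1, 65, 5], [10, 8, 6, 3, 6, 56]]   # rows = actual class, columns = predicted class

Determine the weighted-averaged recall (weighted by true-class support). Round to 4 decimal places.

Per-class recall (TP/(TP+FN)):
  2: TP=65, FN=3+1+0+3+0=7 → 65/72 = 0.90278
  6: TP=39, FN=8+7+14+9+9=47 → 39/86 = 0.45349
  1: TP=69, FN=5+8+1+1+5=20 → 69/89 = 0.77528
  5: TP=28, FN=11+10+12+8+11=52 → 28/80 = 0.35000
  3: TP=65, FN=2+6+4+1+5=18 → 65/83 = 0.78313
  0: TP=56, FN=10+8+6+3+6=33 → 56/89 = 0.62921
Weighted-recall = Σ (supportᵢ/N)·recallᵢ with N=499: (72/499)·0.90278 + (86/499)·0.45349 + (89/499)·0.77528 + (80/499)·0.35000 + (83/499)·0.78313 + (89/499)·0.62921 = 0.6453

0.6453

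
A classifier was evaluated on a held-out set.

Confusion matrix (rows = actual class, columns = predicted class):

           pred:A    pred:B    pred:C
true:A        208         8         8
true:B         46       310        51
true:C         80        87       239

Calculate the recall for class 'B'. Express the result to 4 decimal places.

0.7617

Treat 'B' as positive and all other classes as negative.
recall = TP/(TP+FN).
B: TP=310, FN=46+51=97 → 310/407 = 0.76167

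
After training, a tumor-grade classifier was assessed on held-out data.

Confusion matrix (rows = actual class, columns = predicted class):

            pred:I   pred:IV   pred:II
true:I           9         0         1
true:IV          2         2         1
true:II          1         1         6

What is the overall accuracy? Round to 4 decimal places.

Accuracy = trace / total = (9+2+6=17) / 23 = 17/23 = 0.7391

0.7391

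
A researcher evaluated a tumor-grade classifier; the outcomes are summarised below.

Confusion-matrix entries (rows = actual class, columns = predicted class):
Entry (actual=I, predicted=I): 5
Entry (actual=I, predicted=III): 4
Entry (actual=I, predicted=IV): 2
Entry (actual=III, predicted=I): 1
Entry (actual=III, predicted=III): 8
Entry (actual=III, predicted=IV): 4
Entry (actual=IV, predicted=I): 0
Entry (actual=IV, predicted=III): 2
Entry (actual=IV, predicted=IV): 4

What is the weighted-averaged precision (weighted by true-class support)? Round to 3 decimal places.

Per-class precision (TP/(TP+FP)):
  I: TP=5, FP=1+0=1 → 5/6 = 0.8333
  III: TP=8, FP=4+2=6 → 8/14 = 0.5714
  IV: TP=4, FP=2+4=6 → 4/10 = 0.4000
Weighted-precision = Σ (supportᵢ/N)·precisionᵢ with N=30: (11/30)·0.8333 + (13/30)·0.5714 + (6/30)·0.4000 = 0.633

0.633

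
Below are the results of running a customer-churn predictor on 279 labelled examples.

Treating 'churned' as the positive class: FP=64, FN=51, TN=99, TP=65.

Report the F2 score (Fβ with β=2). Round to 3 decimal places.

0.548

Fβ = (1+β²)·TP / ((1+β²)·TP + β²·FN + FP), with β²=4
= 5·65 / (5·65 + 4·51 + 64) = 0.548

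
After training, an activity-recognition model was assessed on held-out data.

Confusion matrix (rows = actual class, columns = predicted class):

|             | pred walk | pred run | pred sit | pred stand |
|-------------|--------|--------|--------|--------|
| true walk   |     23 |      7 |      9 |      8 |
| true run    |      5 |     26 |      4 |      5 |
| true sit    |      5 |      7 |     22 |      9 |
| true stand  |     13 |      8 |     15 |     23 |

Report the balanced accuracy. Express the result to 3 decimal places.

Balanced accuracy = mean of per-class recall.
  walk: recall = 23/47 = 0.4894
  run: recall = 26/40 = 0.6500
  sit: recall = 22/43 = 0.5116
  stand: recall = 23/59 = 0.3898
Mean = (0.4894 + 0.6500 + 0.5116 + 0.3898) / 4 = 0.510

0.510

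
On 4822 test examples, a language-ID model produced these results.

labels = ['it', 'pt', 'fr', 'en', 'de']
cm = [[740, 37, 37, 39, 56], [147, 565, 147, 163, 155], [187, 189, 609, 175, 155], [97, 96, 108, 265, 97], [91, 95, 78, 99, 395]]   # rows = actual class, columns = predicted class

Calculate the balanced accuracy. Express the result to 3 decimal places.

Balanced accuracy = mean of per-class recall.
  it: recall = 740/909 = 0.8141
  pt: recall = 565/1177 = 0.4800
  fr: recall = 609/1315 = 0.4631
  en: recall = 265/663 = 0.3997
  de: recall = 395/758 = 0.5211
Mean = (0.8141 + 0.4800 + 0.4631 + 0.3997 + 0.5211) / 5 = 0.536

0.536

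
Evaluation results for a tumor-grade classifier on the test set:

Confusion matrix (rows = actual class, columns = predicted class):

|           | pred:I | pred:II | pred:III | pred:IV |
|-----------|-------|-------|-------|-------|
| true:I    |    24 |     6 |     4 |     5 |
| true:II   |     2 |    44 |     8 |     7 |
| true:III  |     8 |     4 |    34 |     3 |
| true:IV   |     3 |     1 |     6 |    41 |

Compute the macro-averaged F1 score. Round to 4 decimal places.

0.7075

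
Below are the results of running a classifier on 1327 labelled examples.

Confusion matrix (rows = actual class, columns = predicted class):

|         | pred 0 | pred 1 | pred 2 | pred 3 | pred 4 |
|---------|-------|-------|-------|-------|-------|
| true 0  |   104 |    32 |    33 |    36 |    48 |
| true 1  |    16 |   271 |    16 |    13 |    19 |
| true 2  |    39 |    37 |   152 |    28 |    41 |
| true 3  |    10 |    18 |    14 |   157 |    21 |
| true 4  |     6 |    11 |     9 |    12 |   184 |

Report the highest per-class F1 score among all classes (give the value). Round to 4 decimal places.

Per-class F1 score (2·TP/(2·TP+FP+FN)):
  0: TP=104, FP=16+39+10+6=71, FN=32+33+36+48=149 → 208/428 = 0.48598
  1: TP=271, FP=32+37+18+11=98, FN=16+16+13+19=64 → 542/704 = 0.76989
  2: TP=152, FP=33+16+14+9=72, FN=39+37+28+41=145 → 304/521 = 0.58349
  3: TP=157, FP=36+13+28+12=89, FN=10+18+14+21=63 → 314/466 = 0.67382
  4: TP=184, FP=48+19+41+21=129, FN=6+11+9+12=38 → 368/535 = 0.68785
Highest is class '1' with F1 score = 0.7699.

0.7699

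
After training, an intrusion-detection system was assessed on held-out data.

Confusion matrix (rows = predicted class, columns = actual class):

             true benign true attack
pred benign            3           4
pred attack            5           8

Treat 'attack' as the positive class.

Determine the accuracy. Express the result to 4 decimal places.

0.5500

Accuracy = (TP+TN)/N = (8+3)/20 = 0.5500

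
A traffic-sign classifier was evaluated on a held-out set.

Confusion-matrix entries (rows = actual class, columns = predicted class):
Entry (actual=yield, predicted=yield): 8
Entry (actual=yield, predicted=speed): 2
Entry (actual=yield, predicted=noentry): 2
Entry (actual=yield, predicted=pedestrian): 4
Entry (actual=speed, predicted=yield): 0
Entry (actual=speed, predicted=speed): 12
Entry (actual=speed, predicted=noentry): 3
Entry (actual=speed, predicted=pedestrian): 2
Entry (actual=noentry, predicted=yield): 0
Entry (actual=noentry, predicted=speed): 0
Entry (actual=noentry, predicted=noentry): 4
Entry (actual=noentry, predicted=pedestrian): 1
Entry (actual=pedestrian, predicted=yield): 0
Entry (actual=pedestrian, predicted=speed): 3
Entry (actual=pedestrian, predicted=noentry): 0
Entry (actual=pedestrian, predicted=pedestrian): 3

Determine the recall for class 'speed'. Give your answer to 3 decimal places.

0.706

One-vs-rest for 'speed': TP = diagonal; FP = other classes predicted 'speed'; FN = 'speed' predicted as other.
recall = TP/(TP+FN).
speed: TP=12, FN=0+3+2=5 → 12/17 = 0.7059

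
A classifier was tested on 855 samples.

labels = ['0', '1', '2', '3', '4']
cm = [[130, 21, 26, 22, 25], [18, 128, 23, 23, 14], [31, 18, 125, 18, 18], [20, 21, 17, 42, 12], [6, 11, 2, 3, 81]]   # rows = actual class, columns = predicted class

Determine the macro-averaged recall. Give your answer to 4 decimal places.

Per-class recall (TP/(TP+FN)):
  0: TP=130, FN=21+26+22+25=94 → 130/224 = 0.58036
  1: TP=128, FN=18+23+23+14=78 → 128/206 = 0.62136
  2: TP=125, FN=31+18+18+18=85 → 125/210 = 0.59524
  3: TP=42, FN=20+21+17+12=70 → 42/112 = 0.37500
  4: TP=81, FN=6+11+2+3=22 → 81/103 = 0.78641
Macro-recall = mean = (0.58036 + 0.62136 + 0.59524 + 0.37500 + 0.78641) / 5 = 0.5917

0.5917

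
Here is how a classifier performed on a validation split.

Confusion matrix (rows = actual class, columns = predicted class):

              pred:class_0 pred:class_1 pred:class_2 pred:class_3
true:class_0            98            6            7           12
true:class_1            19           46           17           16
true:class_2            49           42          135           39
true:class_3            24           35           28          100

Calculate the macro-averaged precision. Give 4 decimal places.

Per-class precision (TP/(TP+FP)):
  class_0: TP=98, FP=19+49+24=92 → 98/190 = 0.51579
  class_1: TP=46, FP=6+42+35=83 → 46/129 = 0.35659
  class_2: TP=135, FP=7+17+28=52 → 135/187 = 0.72193
  class_3: TP=100, FP=12+16+39=67 → 100/167 = 0.59880
Macro-precision = mean = (0.51579 + 0.35659 + 0.72193 + 0.59880) / 4 = 0.5483

0.5483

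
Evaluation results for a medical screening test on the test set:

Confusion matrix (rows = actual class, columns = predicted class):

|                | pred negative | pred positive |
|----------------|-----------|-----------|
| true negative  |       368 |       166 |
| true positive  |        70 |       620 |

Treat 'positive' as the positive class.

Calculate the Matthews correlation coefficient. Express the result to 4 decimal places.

MCC = (TP·TN − FP·FN) / √((TP+FP)(TP+FN)(TN+FP)(TN+FN))
Numerator = 620·368 − 166·70 = 216540
Denominator = √(786·690·534·438) = √126848987280 = 356158.6546
MCC = 216540 / 356158.6546 = 0.6080

0.6080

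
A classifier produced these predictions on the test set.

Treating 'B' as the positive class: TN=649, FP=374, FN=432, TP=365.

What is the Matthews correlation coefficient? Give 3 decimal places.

0.093

MCC = (TP·TN − FP·FN) / √((TP+FP)(TP+FN)(TN+FP)(TN+FN))
Numerator = 365·649 − 374·432 = 75317
Denominator = √(739·797·1023·1081) = √651334507329 = 807052.9768
MCC = 75317 / 807052.9768 = 0.093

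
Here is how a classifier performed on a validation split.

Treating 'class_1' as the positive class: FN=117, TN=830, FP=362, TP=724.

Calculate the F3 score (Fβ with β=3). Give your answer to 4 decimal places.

Fβ = (1+β²)·TP / ((1+β²)·TP + β²·FN + FP), with β²=9
= 10·724 / (10·724 + 9·117 + 362) = 0.8365

0.8365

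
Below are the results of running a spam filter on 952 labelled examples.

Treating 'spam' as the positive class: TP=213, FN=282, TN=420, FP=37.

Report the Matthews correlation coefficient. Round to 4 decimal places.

MCC = (TP·TN − FP·FN) / √((TP+FP)(TP+FN)(TN+FP)(TN+FN))
Numerator = 213·420 − 37·282 = 79026
Denominator = √(250·495·457·702) = √39700732500 = 199250.4266
MCC = 79026 / 199250.4266 = 0.3966

0.3966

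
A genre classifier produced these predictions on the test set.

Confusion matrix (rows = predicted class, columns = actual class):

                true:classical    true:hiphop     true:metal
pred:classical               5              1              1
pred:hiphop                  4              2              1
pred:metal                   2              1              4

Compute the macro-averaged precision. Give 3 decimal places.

Per-class precision (TP/(TP+FP)):
  classical: TP=5, FP=1+1=2 → 5/7 = 0.7143
  hiphop: TP=2, FP=4+1=5 → 2/7 = 0.2857
  metal: TP=4, FP=2+1=3 → 4/7 = 0.5714
Macro-precision = mean = (0.7143 + 0.2857 + 0.5714) / 3 = 0.524

0.524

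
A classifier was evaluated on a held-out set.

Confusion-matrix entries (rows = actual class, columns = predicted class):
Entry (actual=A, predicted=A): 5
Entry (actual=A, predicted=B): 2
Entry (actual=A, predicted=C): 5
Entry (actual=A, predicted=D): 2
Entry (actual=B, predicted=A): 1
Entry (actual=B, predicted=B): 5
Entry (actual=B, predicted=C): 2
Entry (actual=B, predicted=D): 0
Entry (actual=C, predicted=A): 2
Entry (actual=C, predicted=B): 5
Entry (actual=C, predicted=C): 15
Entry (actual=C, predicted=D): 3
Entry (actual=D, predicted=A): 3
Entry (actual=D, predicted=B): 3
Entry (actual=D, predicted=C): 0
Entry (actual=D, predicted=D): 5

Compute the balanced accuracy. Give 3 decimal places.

Balanced accuracy = mean of per-class recall.
  A: recall = 5/14 = 0.3571
  B: recall = 5/8 = 0.6250
  C: recall = 15/25 = 0.6000
  D: recall = 5/11 = 0.4545
Mean = (0.3571 + 0.6250 + 0.6000 + 0.4545) / 4 = 0.509

0.509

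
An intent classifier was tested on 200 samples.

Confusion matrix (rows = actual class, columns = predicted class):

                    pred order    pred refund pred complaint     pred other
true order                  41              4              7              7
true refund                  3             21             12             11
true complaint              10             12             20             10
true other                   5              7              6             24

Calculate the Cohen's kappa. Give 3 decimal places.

Observed agreement pₒ = trace/N = 106/200 = 0.5300
Expected agreement pₑ = Σ (rowᵢ·colᵢ)/N² = (59·59 + 47·44 + 52·45 + 42·52)/200² = 0.2518
κ = (pₒ − pₑ)/(1 − pₑ) = (0.5300 − 0.2518)/(1 − 0.2518) = 0.372

0.372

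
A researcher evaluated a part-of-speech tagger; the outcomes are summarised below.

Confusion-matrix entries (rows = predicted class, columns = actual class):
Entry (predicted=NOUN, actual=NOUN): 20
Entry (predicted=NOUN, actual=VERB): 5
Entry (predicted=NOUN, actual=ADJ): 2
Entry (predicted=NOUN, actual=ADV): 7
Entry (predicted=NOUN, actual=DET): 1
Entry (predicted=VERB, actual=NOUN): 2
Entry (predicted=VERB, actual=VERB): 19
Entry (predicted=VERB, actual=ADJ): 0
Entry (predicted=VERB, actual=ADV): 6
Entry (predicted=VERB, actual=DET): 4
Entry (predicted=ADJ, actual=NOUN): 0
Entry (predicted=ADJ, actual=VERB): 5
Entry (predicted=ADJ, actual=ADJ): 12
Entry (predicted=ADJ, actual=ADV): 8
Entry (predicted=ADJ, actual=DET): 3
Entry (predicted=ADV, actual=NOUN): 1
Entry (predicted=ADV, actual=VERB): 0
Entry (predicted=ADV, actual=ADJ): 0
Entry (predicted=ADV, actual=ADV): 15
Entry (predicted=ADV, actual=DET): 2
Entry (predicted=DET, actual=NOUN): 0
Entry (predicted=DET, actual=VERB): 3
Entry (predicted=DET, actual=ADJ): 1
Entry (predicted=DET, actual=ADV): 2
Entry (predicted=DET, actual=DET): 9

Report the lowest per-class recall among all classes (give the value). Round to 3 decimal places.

0.395

Per-class recall (TP/(TP+FN)):
  NOUN: TP=20, FN=2+0+1+0=3 → 20/23 = 0.8696
  VERB: TP=19, FN=5+5+0+3=13 → 19/32 = 0.5938
  ADJ: TP=12, FN=2+0+0+1=3 → 12/15 = 0.8000
  ADV: TP=15, FN=7+6+8+2=23 → 15/38 = 0.3947
  DET: TP=9, FN=1+4+3+2=10 → 9/19 = 0.4737
Lowest is class 'ADV' with recall = 0.395.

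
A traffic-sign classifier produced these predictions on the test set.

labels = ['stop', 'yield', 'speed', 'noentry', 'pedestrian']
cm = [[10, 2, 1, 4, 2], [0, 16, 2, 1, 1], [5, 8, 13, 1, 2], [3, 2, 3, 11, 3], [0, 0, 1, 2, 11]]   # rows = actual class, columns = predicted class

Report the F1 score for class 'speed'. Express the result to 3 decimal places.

One-vs-rest for 'speed': TP = diagonal; FP = other classes predicted 'speed'; FN = 'speed' predicted as other.
F1 score = 2·TP/(2·TP+FP+FN).
speed: TP=13, FP=1+2+3+1=7, FN=5+8+1+2=16 → 26/49 = 0.5306

0.531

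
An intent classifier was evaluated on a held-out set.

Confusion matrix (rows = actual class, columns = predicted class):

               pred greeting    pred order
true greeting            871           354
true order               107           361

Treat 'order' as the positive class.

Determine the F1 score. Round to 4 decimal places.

Precision = TP/(TP+FP) = 361/715 = 0.5049
Recall = TP/(TP+FN) = 361/468 = 0.7714
F1 = 2·TP/(2·TP+FP+FN) = 722/1183 = 0.6103

0.6103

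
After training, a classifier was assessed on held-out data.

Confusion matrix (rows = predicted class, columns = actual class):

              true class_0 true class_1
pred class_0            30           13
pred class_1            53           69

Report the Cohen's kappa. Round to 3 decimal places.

Observed agreement pₒ = trace/N = 99/165 = 0.6000
Expected agreement pₑ = Σ (rowᵢ·colᵢ)/N² = (83·43 + 82·122)/165² = 0.4985
κ = (pₒ − pₑ)/(1 − pₑ) = (0.6000 − 0.4985)/(1 − 0.4985) = 0.202

0.202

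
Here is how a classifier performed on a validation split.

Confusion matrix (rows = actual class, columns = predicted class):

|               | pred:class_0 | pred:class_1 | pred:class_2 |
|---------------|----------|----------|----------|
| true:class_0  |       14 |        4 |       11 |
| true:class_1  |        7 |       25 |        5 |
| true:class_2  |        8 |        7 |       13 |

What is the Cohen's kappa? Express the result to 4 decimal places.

0.3252

Observed agreement pₒ = trace/N = 52/94 = 0.55319
Expected agreement pₑ = Σ (rowᵢ·colᵢ)/N² = (29·29 + 37·36 + 28·29)/94² = 0.33782
κ = (pₒ − pₑ)/(1 − pₑ) = (0.55319 − 0.33782)/(1 − 0.33782) = 0.3252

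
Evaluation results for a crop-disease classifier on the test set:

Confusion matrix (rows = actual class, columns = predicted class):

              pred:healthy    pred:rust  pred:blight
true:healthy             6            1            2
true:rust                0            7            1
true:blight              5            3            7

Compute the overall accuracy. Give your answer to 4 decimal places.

Accuracy = trace / total = (6+7+7=20) / 32 = 20/32 = 0.6250

0.6250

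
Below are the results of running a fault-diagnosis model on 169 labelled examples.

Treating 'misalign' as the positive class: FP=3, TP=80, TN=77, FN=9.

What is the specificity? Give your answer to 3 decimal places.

0.963

Specificity = TN/(TN+FP) = 77/(77+3) = 0.963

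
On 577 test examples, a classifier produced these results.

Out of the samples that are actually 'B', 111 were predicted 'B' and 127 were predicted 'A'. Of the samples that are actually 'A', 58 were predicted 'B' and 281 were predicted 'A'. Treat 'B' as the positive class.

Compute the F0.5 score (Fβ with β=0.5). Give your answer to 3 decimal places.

0.607

Fβ = (1+β²)·TP / ((1+β²)·TP + β²·FN + FP), with β²=1/4
= 1.25·111 / (1.25·111 + 0.25·127 + 58) = 0.607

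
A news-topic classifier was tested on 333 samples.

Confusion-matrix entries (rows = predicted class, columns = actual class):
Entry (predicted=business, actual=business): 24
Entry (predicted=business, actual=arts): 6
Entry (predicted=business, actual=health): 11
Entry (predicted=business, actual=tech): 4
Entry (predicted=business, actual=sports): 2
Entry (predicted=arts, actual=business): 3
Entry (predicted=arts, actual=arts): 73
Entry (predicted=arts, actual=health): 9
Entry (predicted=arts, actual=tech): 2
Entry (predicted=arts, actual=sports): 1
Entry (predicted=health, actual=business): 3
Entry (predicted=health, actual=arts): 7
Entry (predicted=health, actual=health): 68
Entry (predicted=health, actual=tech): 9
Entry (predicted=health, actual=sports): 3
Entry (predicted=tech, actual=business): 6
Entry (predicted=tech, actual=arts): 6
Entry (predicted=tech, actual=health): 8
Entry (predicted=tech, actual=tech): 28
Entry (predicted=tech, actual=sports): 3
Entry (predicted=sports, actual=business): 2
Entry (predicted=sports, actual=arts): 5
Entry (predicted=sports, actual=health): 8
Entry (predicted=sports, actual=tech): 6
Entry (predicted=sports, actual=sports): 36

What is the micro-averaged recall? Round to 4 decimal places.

Micro-averaging pools counts across classes: ΣTP=229, ΣFP=104, ΣFN=104.
Micro-recall = TP/(TP+FN) on pooled counts = 0.6877 (equals overall accuracy in single-label multiclass).

0.6877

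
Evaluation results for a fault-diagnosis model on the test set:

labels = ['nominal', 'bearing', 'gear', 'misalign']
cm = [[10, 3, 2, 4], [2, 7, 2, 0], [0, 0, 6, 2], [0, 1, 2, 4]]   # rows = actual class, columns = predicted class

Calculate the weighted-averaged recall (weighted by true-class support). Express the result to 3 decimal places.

Per-class recall (TP/(TP+FN)):
  nominal: TP=10, FN=3+2+4=9 → 10/19 = 0.5263
  bearing: TP=7, FN=2+2+0=4 → 7/11 = 0.6364
  gear: TP=6, FN=0+0+2=2 → 6/8 = 0.7500
  misalign: TP=4, FN=0+1+2=3 → 4/7 = 0.5714
Weighted-recall = Σ (supportᵢ/N)·recallᵢ with N=45: (19/45)·0.5263 + (11/45)·0.6364 + (8/45)·0.7500 + (7/45)·0.5714 = 0.600

0.600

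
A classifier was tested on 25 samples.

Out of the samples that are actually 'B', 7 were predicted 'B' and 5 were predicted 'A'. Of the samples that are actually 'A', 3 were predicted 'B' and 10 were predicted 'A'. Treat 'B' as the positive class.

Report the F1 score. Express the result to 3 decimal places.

0.636

Precision = TP/(TP+FP) = 7/10 = 0.7000
Recall = TP/(TP+FN) = 7/12 = 0.5833
F1 = 2·TP/(2·TP+FP+FN) = 14/22 = 0.636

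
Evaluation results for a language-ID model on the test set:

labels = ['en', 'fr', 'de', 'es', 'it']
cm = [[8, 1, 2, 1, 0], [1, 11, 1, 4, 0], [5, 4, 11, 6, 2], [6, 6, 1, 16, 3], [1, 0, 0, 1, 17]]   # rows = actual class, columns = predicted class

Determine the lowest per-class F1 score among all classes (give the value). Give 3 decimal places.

0.485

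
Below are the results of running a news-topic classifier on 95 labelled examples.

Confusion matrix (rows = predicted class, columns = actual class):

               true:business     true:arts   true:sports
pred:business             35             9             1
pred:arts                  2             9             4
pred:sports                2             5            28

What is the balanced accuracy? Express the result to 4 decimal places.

0.7124

Balanced accuracy = mean of per-class recall.
  business: recall = 35/39 = 0.89744
  arts: recall = 9/23 = 0.39130
  sports: recall = 28/33 = 0.84848
Mean = (0.89744 + 0.39130 + 0.84848) / 3 = 0.7124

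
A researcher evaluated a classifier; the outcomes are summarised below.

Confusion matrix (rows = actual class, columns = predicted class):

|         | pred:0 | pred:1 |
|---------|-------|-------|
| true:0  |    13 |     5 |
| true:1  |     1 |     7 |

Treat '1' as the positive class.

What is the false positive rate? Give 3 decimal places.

FPR = FP/(FP+TN) = 5/(5+13) = 0.278

0.278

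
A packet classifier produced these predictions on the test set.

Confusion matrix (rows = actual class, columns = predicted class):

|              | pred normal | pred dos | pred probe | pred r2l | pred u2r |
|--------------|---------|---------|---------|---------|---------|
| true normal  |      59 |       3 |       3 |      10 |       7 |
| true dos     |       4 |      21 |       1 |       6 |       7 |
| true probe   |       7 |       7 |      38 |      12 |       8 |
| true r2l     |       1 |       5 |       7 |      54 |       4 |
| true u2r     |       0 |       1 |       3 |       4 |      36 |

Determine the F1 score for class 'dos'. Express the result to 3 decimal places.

0.553

F1 score = 2·TP/(2·TP+FP+FN).
dos: TP=21, FP=3+7+5+1=16, FN=4+1+6+7=18 → 42/76 = 0.5526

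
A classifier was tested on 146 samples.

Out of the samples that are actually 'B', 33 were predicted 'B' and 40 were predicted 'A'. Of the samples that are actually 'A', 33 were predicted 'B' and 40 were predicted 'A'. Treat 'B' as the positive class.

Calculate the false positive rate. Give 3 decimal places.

FPR = FP/(FP+TN) = 33/(33+40) = 0.452

0.452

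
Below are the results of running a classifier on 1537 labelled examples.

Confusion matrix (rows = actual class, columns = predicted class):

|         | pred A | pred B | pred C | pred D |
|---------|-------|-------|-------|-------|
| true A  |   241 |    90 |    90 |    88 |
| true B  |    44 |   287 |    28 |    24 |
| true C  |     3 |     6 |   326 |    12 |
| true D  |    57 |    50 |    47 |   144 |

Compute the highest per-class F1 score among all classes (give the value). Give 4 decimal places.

0.7780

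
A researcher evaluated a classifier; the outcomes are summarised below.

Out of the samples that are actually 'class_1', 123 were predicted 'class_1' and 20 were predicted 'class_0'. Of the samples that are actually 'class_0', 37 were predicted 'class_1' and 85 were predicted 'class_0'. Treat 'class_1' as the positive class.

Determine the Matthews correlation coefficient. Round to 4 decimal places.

MCC = (TP·TN − FP·FN) / √((TP+FP)(TP+FN)(TN+FP)(TN+FN))
Numerator = 123·85 − 37·20 = 9715
Denominator = √(160·143·122·105) = √293092800 = 17119.9533
MCC = 9715 / 17119.9533 = 0.5675

0.5675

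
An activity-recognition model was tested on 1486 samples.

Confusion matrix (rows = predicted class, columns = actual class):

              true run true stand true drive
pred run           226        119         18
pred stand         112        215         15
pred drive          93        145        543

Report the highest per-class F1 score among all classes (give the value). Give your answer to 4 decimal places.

Per-class F1 score (2·TP/(2·TP+FP+FN)):
  run: TP=226, FP=119+18=137, FN=112+93=205 → 452/794 = 0.56927
  stand: TP=215, FP=112+15=127, FN=119+145=264 → 430/821 = 0.52375
  drive: TP=543, FP=93+145=238, FN=18+15=33 → 1086/1357 = 0.80029
Highest is class 'drive' with F1 score = 0.8003.

0.8003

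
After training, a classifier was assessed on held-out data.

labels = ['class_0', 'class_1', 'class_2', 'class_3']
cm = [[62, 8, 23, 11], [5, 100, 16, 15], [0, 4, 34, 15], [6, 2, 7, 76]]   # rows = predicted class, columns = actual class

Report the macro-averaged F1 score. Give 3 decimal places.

Per-class F1 score (2·TP/(2·TP+FP+FN)):
  class_0: TP=62, FP=8+23+11=42, FN=5+0+6=11 → 124/177 = 0.7006
  class_1: TP=100, FP=5+16+15=36, FN=8+4+2=14 → 200/250 = 0.8000
  class_2: TP=34, FP=0+4+15=19, FN=23+16+7=46 → 68/133 = 0.5113
  class_3: TP=76, FP=6+2+7=15, FN=11+15+15=41 → 152/208 = 0.7308
Macro-F1 score = mean = (0.7006 + 0.8000 + 0.5113 + 0.7308) / 4 = 0.686

0.686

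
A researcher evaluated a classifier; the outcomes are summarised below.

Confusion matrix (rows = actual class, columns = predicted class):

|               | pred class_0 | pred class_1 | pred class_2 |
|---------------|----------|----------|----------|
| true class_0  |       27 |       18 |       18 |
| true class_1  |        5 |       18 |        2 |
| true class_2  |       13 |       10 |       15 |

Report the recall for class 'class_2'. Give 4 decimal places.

0.3947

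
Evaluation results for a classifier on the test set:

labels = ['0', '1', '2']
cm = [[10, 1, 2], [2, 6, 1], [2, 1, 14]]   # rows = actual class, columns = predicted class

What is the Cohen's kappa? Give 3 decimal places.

Observed agreement pₒ = trace/N = 30/39 = 0.7692
Expected agreement pₑ = Σ (rowᵢ·colᵢ)/N² = (13·14 + 9·8 + 17·17)/39² = 0.3570
κ = (pₒ − pₑ)/(1 − pₑ) = (0.7692 − 0.3570)/(1 − 0.3570) = 0.641

0.641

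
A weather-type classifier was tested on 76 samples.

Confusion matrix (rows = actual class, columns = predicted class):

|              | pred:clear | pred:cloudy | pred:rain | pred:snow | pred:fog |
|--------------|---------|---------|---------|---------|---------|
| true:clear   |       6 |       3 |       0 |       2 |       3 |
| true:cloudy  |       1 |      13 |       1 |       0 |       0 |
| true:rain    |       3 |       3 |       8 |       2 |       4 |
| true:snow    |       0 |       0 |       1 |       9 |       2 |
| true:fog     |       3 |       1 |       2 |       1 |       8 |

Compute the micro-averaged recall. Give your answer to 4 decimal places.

Micro-averaging pools counts across classes: ΣTP=44, ΣFP=32, ΣFN=32.
Micro-recall = TP/(TP+FN) on pooled counts = 0.5789 (equals overall accuracy in single-label multiclass).

0.5789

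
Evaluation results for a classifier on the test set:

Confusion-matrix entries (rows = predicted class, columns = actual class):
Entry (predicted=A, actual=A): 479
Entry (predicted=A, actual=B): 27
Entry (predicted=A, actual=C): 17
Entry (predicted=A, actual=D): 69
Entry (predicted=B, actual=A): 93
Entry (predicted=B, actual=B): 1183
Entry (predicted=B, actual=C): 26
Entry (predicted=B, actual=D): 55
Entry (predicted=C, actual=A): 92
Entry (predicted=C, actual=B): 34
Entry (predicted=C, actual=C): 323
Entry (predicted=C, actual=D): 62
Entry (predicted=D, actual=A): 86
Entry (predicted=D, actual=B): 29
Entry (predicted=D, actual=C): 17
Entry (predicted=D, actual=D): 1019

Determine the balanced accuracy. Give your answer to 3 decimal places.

0.814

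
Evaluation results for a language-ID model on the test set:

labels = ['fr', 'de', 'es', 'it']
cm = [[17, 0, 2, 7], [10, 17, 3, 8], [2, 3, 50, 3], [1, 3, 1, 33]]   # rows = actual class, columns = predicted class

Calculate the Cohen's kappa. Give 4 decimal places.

0.6333

Observed agreement pₒ = trace/N = 117/160 = 0.73125
Expected agreement pₑ = Σ (rowᵢ·colᵢ)/N² = (26·30 + 38·23 + 58·56 + 38·51)/160² = 0.26719
κ = (pₒ − pₑ)/(1 − pₑ) = (0.73125 − 0.26719)/(1 − 0.26719) = 0.6333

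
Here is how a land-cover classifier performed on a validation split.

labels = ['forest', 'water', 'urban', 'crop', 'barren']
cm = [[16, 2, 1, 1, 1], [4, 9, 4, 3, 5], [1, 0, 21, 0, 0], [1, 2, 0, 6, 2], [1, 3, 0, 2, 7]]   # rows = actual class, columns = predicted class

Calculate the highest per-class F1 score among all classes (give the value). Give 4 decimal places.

Per-class F1 score (2·TP/(2·TP+FP+FN)):
  forest: TP=16, FP=4+1+1+1=7, FN=2+1+1+1=5 → 32/44 = 0.72727
  water: TP=9, FP=2+0+2+3=7, FN=4+4+3+5=16 → 18/41 = 0.43902
  urban: TP=21, FP=1+4+0+0=5, FN=1+0+0+0=1 → 42/48 = 0.87500
  crop: TP=6, FP=1+3+0+2=6, FN=1+2+0+2=5 → 12/23 = 0.52174
  barren: TP=7, FP=1+5+0+2=8, FN=1+3+0+2=6 → 14/28 = 0.50000
Highest is class 'urban' with F1 score = 0.8750.

0.8750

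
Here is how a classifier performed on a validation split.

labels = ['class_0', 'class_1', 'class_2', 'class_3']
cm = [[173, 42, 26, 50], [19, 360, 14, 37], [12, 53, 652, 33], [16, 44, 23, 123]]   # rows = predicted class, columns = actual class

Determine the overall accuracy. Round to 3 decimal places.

0.780

Accuracy = trace / total = (173+360+652+123=1308) / 1677 = 1308/1677 = 0.780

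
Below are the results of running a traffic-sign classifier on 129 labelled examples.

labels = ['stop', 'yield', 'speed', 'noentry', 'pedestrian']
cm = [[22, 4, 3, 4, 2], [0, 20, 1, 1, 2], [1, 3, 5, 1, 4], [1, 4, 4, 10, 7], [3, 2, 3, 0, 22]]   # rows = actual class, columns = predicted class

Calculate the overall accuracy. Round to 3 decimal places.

0.612

Accuracy = trace / total = (22+20+5+10+22=79) / 129 = 79/129 = 0.612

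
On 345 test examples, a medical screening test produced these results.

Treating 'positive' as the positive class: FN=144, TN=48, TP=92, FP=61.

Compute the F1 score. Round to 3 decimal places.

0.473

Precision = TP/(TP+FP) = 92/153 = 0.6013
Recall = TP/(TP+FN) = 92/236 = 0.3898
F1 = 2·TP/(2·TP+FP+FN) = 184/389 = 0.473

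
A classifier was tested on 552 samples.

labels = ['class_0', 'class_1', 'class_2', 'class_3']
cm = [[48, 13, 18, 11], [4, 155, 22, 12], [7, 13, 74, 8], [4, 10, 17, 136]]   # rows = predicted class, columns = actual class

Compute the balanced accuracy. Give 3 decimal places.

Balanced accuracy = mean of per-class recall.
  class_0: recall = 48/63 = 0.7619
  class_1: recall = 155/191 = 0.8115
  class_2: recall = 74/131 = 0.5649
  class_3: recall = 136/167 = 0.8144
Mean = (0.7619 + 0.8115 + 0.5649 + 0.8144) / 4 = 0.738

0.738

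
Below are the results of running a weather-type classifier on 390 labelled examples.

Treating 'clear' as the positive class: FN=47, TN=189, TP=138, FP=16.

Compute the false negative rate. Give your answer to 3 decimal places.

0.254

FNR = FN/(FN+TP) = 47/(47+138) = 0.254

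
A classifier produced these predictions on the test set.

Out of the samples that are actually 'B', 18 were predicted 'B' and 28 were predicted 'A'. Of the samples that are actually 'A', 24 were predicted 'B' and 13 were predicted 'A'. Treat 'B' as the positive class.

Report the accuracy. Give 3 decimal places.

Accuracy = (TP+TN)/N = (18+13)/83 = 0.373

0.373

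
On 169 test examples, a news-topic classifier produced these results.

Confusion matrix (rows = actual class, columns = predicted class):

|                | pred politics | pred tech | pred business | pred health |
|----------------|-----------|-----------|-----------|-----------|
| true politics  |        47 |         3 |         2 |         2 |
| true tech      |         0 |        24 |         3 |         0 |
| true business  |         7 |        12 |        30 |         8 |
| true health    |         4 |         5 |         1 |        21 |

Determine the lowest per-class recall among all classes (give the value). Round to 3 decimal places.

0.526

Per-class recall (TP/(TP+FN)):
  politics: TP=47, FN=3+2+2=7 → 47/54 = 0.8704
  tech: TP=24, FN=0+3+0=3 → 24/27 = 0.8889
  business: TP=30, FN=7+12+8=27 → 30/57 = 0.5263
  health: TP=21, FN=4+5+1=10 → 21/31 = 0.6774
Lowest is class 'business' with recall = 0.526.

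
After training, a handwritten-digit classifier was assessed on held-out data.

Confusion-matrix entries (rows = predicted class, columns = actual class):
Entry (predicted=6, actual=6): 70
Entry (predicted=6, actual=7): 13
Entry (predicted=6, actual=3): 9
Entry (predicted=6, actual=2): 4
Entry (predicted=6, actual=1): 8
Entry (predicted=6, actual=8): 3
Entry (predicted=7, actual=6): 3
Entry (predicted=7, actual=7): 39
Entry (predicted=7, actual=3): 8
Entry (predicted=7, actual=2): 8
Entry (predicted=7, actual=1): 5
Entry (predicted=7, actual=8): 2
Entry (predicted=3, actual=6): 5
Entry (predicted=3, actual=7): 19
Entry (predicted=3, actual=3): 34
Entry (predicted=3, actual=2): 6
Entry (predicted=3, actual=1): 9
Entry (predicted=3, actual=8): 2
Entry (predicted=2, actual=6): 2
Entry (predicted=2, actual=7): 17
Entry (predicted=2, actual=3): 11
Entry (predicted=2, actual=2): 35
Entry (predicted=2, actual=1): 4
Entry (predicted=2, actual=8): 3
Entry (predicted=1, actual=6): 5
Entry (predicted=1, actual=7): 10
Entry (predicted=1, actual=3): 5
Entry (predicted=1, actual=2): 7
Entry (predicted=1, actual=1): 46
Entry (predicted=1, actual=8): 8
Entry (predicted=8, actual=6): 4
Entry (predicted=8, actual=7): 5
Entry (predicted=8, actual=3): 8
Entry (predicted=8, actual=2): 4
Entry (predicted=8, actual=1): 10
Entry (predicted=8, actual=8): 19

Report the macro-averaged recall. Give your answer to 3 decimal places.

Per-class recall (TP/(TP+FN)):
  6: TP=70, FN=3+5+2+5+4=19 → 70/89 = 0.7865
  7: TP=39, FN=13+19+17+10+5=64 → 39/103 = 0.3786
  3: TP=34, FN=9+8+11+5+8=41 → 34/75 = 0.4533
  2: TP=35, FN=4+8+6+7+4=29 → 35/64 = 0.5469
  1: TP=46, FN=8+5+9+4+10=36 → 46/82 = 0.5610
  8: TP=19, FN=3+2+2+3+8=18 → 19/37 = 0.5135
Macro-recall = mean = (0.7865 + 0.3786 + 0.4533 + 0.5469 + 0.5610 + 0.5135) / 6 = 0.540

0.540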